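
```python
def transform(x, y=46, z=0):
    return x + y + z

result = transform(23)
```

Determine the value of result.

Step 1: transform(23) uses defaults y = 46, z = 0.
Step 2: Returns 23 + 46 + 0 = 69.
Step 3: result = 69

The answer is 69.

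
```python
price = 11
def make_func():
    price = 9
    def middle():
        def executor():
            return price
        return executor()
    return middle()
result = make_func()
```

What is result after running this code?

Step 1: make_func() defines price = 9. middle() and executor() have no local price.
Step 2: executor() checks local (none), enclosing middle() (none), enclosing make_func() and finds price = 9.
Step 3: result = 9

The answer is 9.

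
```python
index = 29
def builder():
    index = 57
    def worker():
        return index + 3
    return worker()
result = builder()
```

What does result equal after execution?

Step 1: builder() shadows global index with index = 57.
Step 2: worker() finds index = 57 in enclosing scope, computes 57 + 3 = 60.
Step 3: result = 60

The answer is 60.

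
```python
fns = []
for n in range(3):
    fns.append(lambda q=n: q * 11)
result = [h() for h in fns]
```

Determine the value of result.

Step 1: Default arg q=n captures n at each iteration.
Step 2: fns[k] has q defaulting to k, returns k * 11.
Step 3: result = [0, 11, 22]

The answer is [0, 11, 22].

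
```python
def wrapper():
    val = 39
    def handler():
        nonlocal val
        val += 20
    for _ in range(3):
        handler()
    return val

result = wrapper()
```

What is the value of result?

Step 1: val = 39.
Step 2: handler() is called 3 times in a loop, each adding 20 via nonlocal.
Step 3: val = 39 + 20 * 3 = 99

The answer is 99.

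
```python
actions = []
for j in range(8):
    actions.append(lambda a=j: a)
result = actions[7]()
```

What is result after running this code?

Step 1: Default argument a=j captures j's value at each iteration.
Step 2: actions[7] captured a = 7 when j was 7.
Step 3: result = 7

The answer is 7.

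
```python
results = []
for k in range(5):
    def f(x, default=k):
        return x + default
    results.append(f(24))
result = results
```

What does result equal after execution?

Step 1: Default argument default=k is evaluated at function definition time.
Step 2: Each iteration creates f with default = current k value.
Step 3: f(24) returns 24 + default. results = [24, 25, 26, 27, 28]

The answer is [24, 25, 26, 27, 28].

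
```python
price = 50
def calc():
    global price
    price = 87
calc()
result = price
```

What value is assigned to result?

Step 1: price = 50 globally.
Step 2: calc() declares global price and sets it to 87.
Step 3: After calc(), global price = 87. result = 87

The answer is 87.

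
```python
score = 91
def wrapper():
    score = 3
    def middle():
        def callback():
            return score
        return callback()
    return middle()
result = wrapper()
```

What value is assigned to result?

Step 1: wrapper() defines score = 3. middle() and callback() have no local score.
Step 2: callback() checks local (none), enclosing middle() (none), enclosing wrapper() and finds score = 3.
Step 3: result = 3

The answer is 3.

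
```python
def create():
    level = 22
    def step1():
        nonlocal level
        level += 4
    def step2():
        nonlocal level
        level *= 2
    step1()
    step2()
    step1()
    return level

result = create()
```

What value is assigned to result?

Step 1: level = 22.
Step 2: step1(): level = 22 + 4 = 26.
Step 3: step2(): level = 26 * 2 = 52.
Step 4: step1(): level = 52 + 4 = 56. result = 56

The answer is 56.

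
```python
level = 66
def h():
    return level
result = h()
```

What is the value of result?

Step 1: level = 66 is defined in the global scope.
Step 2: h() looks up level. No local level exists, so Python checks the global scope via LEGB rule and finds level = 66.
Step 3: result = 66

The answer is 66.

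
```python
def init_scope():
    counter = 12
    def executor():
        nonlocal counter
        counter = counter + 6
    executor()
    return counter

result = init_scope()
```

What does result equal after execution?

Step 1: init_scope() sets counter = 12.
Step 2: executor() uses nonlocal to modify counter in init_scope's scope: counter = 12 + 6 = 18.
Step 3: init_scope() returns the modified counter = 18

The answer is 18.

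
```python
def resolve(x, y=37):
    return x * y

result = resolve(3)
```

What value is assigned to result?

Step 1: resolve(3) uses default y = 37.
Step 2: Returns 3 * 37 = 111.
Step 3: result = 111

The answer is 111.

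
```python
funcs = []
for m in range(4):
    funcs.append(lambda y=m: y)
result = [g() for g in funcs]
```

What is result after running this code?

Step 1: Default arg y=m captures m at each iteration.
Step 2: Each lambda has its own default: 0, 1, ..., 3.
Step 3: result = [0, 1, 2, 3]

The answer is [0, 1, 2, 3].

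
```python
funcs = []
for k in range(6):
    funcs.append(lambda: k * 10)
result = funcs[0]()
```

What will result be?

Step 1: All lambdas reference the same variable k (late binding).
Step 2: After the loop, k = 5. Every lambda returns k * 10.
Step 3: funcs[0]() = 5 * 10 = 50

The answer is 50.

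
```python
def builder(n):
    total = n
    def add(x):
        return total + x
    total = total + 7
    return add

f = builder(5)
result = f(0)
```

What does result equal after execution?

Step 1: builder(5) sets total = 5, then total = 5 + 7 = 12.
Step 2: Closures capture by reference, so add sees total = 12.
Step 3: f(0) returns 12 + 0 = 12

The answer is 12.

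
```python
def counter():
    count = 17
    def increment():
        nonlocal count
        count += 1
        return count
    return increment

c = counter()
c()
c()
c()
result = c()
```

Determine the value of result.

Step 1: counter() creates closure with count = 17.
Step 2: Each c() call increments count via nonlocal. After 4 calls: 17 + 4 = 21.
Step 3: result = 21

The answer is 21.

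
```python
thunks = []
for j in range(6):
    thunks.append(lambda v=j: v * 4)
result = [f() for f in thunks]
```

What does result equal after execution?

Step 1: Default arg v=j captures j at each iteration.
Step 2: thunks[k] has v defaulting to k, returns k * 4.
Step 3: result = [0, 4, 8, 12, 16, 20]

The answer is [0, 4, 8, 12, 16, 20].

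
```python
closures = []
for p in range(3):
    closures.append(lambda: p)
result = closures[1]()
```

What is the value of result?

Step 1: The loop creates 3 lambdas, all referencing the same variable p.
Step 2: After the loop, p = 2 (final value).
Step 3: closures[1]() looks up p at call time and finds 2. This is the late binding gotcha. result = 2

The answer is 2.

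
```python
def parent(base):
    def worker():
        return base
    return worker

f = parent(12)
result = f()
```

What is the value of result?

Step 1: parent(12) creates closure capturing base = 12.
Step 2: f() returns the captured base = 12.
Step 3: result = 12

The answer is 12.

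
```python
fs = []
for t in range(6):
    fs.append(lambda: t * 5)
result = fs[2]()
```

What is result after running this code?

Step 1: All lambdas reference the same variable t (late binding).
Step 2: After the loop, t = 5. Every lambda returns t * 5.
Step 3: fs[2]() = 5 * 5 = 25

The answer is 25.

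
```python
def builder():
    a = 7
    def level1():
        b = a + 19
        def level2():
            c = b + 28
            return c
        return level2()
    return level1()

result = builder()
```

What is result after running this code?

Step 1: a = 7. b = a + 19 = 26.
Step 2: c = b + 28 = 26 + 28 = 54.
Step 3: result = 54

The answer is 54.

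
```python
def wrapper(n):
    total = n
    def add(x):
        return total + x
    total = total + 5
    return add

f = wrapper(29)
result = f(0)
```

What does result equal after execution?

Step 1: wrapper(29) sets total = 29, then total = 29 + 5 = 34.
Step 2: Closures capture by reference, so add sees total = 34.
Step 3: f(0) returns 34 + 0 = 34

The answer is 34.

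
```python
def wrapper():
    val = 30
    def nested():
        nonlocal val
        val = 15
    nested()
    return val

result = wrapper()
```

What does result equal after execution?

Step 1: wrapper() sets val = 30.
Step 2: nested() uses nonlocal to reassign val = 15.
Step 3: result = 15

The answer is 15.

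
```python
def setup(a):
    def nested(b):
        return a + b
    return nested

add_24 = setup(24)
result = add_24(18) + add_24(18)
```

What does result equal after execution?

Step 1: add_24 captures a = 24.
Step 2: add_24(18) = 24 + 18 = 42, called twice.
Step 3: result = 42 + 42 = 84

The answer is 84.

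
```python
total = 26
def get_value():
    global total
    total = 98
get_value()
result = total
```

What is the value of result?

Step 1: total = 26 globally.
Step 2: get_value() declares global total and sets it to 98.
Step 3: After get_value(), global total = 98. result = 98

The answer is 98.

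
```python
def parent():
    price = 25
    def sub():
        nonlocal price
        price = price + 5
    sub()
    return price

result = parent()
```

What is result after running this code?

Step 1: parent() sets price = 25.
Step 2: sub() uses nonlocal to modify price in parent's scope: price = 25 + 5 = 30.
Step 3: parent() returns the modified price = 30

The answer is 30.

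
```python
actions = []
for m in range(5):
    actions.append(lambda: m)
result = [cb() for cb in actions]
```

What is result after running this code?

Step 1: All 5 lambdas share the same variable m.
Step 2: After the loop, m = 4.
Step 3: Each call returns 4. result = [4, 4, 4, 4, 4]

The answer is [4, 4, 4, 4, 4].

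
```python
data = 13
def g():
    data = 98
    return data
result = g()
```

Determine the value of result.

Step 1: Global data = 13.
Step 2: g() creates local data = 98, shadowing the global.
Step 3: Returns local data = 98. result = 98

The answer is 98.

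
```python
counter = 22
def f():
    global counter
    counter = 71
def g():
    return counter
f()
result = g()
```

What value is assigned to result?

Step 1: counter = 22.
Step 2: f() sets global counter = 71.
Step 3: g() reads global counter = 71. result = 71

The answer is 71.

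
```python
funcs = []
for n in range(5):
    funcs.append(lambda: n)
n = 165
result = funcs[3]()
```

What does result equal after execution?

Step 1: Lambdas capture the variable n by reference, not by value.
Step 2: After the loop, n is reassigned to 165.
Step 3: funcs[3]() looks up the current n = 165. result = 165

The answer is 165.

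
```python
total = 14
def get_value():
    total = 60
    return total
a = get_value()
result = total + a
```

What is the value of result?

Step 1: Global total = 14. get_value() returns local total = 60.
Step 2: a = 60. Global total still = 14.
Step 3: result = 14 + 60 = 74

The answer is 74.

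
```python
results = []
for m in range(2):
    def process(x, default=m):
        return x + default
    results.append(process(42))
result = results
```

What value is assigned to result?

Step 1: Default argument default=m is evaluated at function definition time.
Step 2: Each iteration creates process with default = current m value.
Step 3: process(42) returns 42 + default. results = [42, 43]

The answer is [42, 43].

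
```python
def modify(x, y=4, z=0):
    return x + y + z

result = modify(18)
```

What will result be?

Step 1: modify(18) uses defaults y = 4, z = 0.
Step 2: Returns 18 + 4 + 0 = 22.
Step 3: result = 22

The answer is 22.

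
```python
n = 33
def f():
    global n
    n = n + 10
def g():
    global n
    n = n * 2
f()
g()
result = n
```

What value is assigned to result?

Step 1: n = 33.
Step 2: f() adds 10: n = 33 + 10 = 43.
Step 3: g() doubles: n = 43 * 2 = 86.
Step 4: result = 86

The answer is 86.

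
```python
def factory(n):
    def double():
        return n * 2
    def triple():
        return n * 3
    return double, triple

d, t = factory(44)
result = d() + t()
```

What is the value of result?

Step 1: Both closures capture the same n = 44.
Step 2: d() = 44 * 2 = 88, t() = 44 * 3 = 132.
Step 3: result = 88 + 132 = 220

The answer is 220.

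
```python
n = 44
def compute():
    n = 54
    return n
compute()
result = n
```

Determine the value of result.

Step 1: Global n = 44.
Step 2: compute() creates local n = 54 (shadow, not modification).
Step 3: After compute() returns, global n is unchanged. result = 44

The answer is 44.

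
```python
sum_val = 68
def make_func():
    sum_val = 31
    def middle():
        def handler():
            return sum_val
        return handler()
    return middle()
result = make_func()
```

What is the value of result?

Step 1: make_func() defines sum_val = 31. middle() and handler() have no local sum_val.
Step 2: handler() checks local (none), enclosing middle() (none), enclosing make_func() and finds sum_val = 31.
Step 3: result = 31

The answer is 31.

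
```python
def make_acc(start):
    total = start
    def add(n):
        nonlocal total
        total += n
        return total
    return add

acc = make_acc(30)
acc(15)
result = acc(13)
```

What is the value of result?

Step 1: make_acc(30) creates closure with total = 30.
Step 2: First acc(15): total = 30 + 15 = 45.
Step 3: Second acc(13): total = 45 + 13 = 58. result = 58

The answer is 58.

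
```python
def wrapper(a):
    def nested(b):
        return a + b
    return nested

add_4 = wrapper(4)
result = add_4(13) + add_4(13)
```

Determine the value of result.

Step 1: add_4 captures a = 4.
Step 2: add_4(13) = 4 + 13 = 17, called twice.
Step 3: result = 17 + 17 = 34

The answer is 34.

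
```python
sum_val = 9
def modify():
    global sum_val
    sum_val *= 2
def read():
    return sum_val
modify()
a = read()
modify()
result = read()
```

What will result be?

Step 1: sum_val = 9.
Step 2: First modify(): sum_val = 9 * 2 = 18.
Step 3: Second modify(): sum_val = 18 * 2 = 36.
Step 4: read() returns 36

The answer is 36.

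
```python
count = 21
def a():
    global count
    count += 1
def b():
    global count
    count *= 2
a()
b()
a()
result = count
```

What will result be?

Step 1: count = 21.
Step 2: a(): count = 21 + 1 = 22.
Step 3: b(): count = 22 * 2 = 44.
Step 4: a(): count = 44 + 1 = 45

The answer is 45.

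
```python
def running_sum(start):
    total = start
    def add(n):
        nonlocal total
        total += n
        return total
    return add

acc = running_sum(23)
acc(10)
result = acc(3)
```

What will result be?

Step 1: running_sum(23) creates closure with total = 23.
Step 2: First acc(10): total = 23 + 10 = 33.
Step 3: Second acc(3): total = 33 + 3 = 36. result = 36

The answer is 36.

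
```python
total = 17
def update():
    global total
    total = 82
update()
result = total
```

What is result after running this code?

Step 1: total = 17 globally.
Step 2: update() declares global total and sets it to 82.
Step 3: After update(), global total = 82. result = 82

The answer is 82.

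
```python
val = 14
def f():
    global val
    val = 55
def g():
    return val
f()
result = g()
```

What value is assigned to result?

Step 1: val = 14.
Step 2: f() sets global val = 55.
Step 3: g() reads global val = 55. result = 55

The answer is 55.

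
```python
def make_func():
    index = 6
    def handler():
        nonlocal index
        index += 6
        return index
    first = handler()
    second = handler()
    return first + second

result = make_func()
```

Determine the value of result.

Step 1: index starts at 6.
Step 2: First call: index = 6 + 6 = 12, returns 12.
Step 3: Second call: index = 12 + 6 = 18, returns 18.
Step 4: result = 12 + 18 = 30

The answer is 30.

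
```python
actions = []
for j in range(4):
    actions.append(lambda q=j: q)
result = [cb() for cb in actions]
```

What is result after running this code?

Step 1: Default arg q=j captures j at each iteration.
Step 2: Each lambda has its own default: 0, 1, ..., 3.
Step 3: result = [0, 1, 2, 3]

The answer is [0, 1, 2, 3].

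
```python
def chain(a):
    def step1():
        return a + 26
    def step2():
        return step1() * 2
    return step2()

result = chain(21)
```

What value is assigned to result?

Step 1: chain(21) captures a = 21.
Step 2: step2() calls step1() which returns 21 + 26 = 47.
Step 3: step2() returns 47 * 2 = 94

The answer is 94.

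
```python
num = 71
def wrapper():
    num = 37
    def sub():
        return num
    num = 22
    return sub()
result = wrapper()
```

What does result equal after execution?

Step 1: wrapper() sets num = 37, then later num = 22.
Step 2: sub() is called after num is reassigned to 22. Closures capture variables by reference, not by value.
Step 3: result = 22

The answer is 22.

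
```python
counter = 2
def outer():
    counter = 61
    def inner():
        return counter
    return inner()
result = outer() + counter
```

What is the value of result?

Step 1: Global counter = 2. outer() shadows with counter = 61.
Step 2: inner() returns enclosing counter = 61. outer() = 61.
Step 3: result = 61 + global counter (2) = 63

The answer is 63.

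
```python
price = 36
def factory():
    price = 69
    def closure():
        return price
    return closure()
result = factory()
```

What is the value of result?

Step 1: price = 36 globally, but factory() defines price = 69 locally.
Step 2: closure() looks up price. Not in local scope, so checks enclosing scope (factory) and finds price = 69.
Step 3: result = 69

The answer is 69.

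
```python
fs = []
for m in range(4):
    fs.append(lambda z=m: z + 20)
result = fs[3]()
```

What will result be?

Step 1: Default argument z=m captures m's value at definition time.
Step 2: fs[3] was defined when m = 3, so z defaults to 3.
Step 3: result = 3 + 20 = 23 (default arg fixes the late binding issue)

The answer is 23.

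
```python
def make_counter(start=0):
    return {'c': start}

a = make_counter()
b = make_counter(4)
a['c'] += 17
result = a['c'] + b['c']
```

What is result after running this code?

Step 1: make_counter() returns a new dict each call (immutable default 0).
Step 2: a = {'c': 0}, b = {'c': 4}.
Step 3: a['c'] += 17 = 17. result = 17 + 4 = 21

The answer is 21.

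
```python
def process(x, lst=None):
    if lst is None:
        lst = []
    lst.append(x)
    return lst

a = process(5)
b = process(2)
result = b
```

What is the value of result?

Step 1: None default with guard creates a NEW list each call.
Step 2: a = [5] (fresh list). b = [2] (another fresh list).
Step 3: result = [2] (this is the fix for mutable default)

The answer is [2].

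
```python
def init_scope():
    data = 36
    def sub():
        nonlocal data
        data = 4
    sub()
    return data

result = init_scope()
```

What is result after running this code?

Step 1: init_scope() sets data = 36.
Step 2: sub() uses nonlocal to reassign data = 4.
Step 3: result = 4

The answer is 4.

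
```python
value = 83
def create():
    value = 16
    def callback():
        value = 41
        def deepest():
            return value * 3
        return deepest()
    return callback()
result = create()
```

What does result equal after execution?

Step 1: deepest() looks up value through LEGB: not local, finds value = 41 in enclosing callback().
Step 2: Returns 41 * 3 = 123.
Step 3: result = 123

The answer is 123.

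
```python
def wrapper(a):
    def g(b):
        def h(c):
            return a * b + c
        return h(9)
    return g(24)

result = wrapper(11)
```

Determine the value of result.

Step 1: a = 11, b = 24, c = 9.
Step 2: h() computes a * b + c = 11 * 24 + 9 = 273.
Step 3: result = 273

The answer is 273.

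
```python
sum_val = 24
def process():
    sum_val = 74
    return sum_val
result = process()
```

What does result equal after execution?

Step 1: Global sum_val = 24.
Step 2: process() creates local sum_val = 74, shadowing the global.
Step 3: Returns local sum_val = 74. result = 74

The answer is 74.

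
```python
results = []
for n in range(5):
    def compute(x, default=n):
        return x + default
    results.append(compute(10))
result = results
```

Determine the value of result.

Step 1: Default argument default=n is evaluated at function definition time.
Step 2: Each iteration creates compute with default = current n value.
Step 3: compute(10) returns 10 + default. results = [10, 11, 12, 13, 14]

The answer is [10, 11, 12, 13, 14].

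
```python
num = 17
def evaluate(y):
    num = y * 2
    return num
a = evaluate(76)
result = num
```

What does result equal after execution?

Step 1: Global num = 17.
Step 2: evaluate(76) creates local num = 76 * 2 = 152.
Step 3: Global num unchanged because no global keyword. result = 17

The answer is 17.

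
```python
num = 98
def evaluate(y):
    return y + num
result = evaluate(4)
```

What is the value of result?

Step 1: num = 98 is defined globally.
Step 2: evaluate(4) uses parameter y = 4 and looks up num from global scope = 98.
Step 3: result = 4 + 98 = 102

The answer is 102.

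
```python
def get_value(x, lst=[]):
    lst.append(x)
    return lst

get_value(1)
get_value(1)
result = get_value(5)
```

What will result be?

Step 1: Mutable default argument gotcha! The list [] is created once.
Step 2: Each call appends to the SAME list: [1], [1, 1], [1, 1, 5].
Step 3: result = [1, 1, 5]

The answer is [1, 1, 5].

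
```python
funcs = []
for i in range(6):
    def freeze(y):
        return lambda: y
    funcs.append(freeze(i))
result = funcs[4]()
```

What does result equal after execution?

Step 1: freeze(i) creates a new scope capturing y = i at call time.
Step 2: funcs[4] = freeze(4), so its lambda captures y = 4.
Step 3: result = 4 (closure factory fixes late binding)

The answer is 4.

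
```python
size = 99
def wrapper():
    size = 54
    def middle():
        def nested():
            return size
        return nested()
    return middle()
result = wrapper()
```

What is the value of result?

Step 1: wrapper() defines size = 54. middle() and nested() have no local size.
Step 2: nested() checks local (none), enclosing middle() (none), enclosing wrapper() and finds size = 54.
Step 3: result = 54

The answer is 54.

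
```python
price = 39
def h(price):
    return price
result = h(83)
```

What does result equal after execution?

Step 1: Global price = 39.
Step 2: h(83) takes parameter price = 83, which shadows the global.
Step 3: result = 83

The answer is 83.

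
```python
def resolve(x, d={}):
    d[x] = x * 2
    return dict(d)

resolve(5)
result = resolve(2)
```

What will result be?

Step 1: Mutable default dict is shared across calls.
Step 2: First call adds 5: 10. Second call adds 2: 4.
Step 3: result = {5: 10, 2: 4}

The answer is {5: 10, 2: 4}.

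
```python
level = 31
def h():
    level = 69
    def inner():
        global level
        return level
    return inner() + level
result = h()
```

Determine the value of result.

Step 1: Global level = 31. h() shadows with local level = 69.
Step 2: inner() uses global keyword, so inner() returns global level = 31.
Step 3: h() returns 31 + 69 = 100

The answer is 100.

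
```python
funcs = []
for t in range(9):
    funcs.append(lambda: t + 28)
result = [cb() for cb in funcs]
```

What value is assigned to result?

Step 1: All lambdas capture t by reference. After the loop, t = 8.
Step 2: Each call returns 8 + 28 = 36.
Step 3: result = [36, 36, 36, 36, 36, 36, 36, 36, 36]

The answer is [36, 36, 36, 36, 36, 36, 36, 36, 36].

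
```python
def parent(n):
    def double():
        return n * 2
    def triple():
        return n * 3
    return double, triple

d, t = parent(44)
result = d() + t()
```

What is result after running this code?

Step 1: Both closures capture the same n = 44.
Step 2: d() = 44 * 2 = 88, t() = 44 * 3 = 132.
Step 3: result = 88 + 132 = 220

The answer is 220.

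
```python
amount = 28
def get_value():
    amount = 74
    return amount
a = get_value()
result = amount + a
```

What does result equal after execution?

Step 1: Global amount = 28. get_value() returns local amount = 74.
Step 2: a = 74. Global amount still = 28.
Step 3: result = 28 + 74 = 102

The answer is 102.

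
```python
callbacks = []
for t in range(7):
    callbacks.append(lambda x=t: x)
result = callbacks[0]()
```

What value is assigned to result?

Step 1: Default argument x=t captures t's value at each iteration.
Step 2: callbacks[0] captured x = 0 when t was 0.
Step 3: result = 0

The answer is 0.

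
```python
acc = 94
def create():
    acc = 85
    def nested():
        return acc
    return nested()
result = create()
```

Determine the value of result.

Step 1: acc = 94 globally, but create() defines acc = 85 locally.
Step 2: nested() looks up acc. Not in local scope, so checks enclosing scope (create) and finds acc = 85.
Step 3: result = 85

The answer is 85.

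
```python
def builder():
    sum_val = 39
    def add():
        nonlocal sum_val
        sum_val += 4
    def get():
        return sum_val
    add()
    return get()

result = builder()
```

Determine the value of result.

Step 1: sum_val = 39. add() modifies it via nonlocal, get() reads it.
Step 2: add() makes sum_val = 39 + 4 = 43.
Step 3: get() returns 43. result = 43

The answer is 43.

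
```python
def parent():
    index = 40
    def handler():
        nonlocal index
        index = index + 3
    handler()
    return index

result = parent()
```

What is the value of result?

Step 1: parent() sets index = 40.
Step 2: handler() uses nonlocal to modify index in parent's scope: index = 40 + 3 = 43.
Step 3: parent() returns the modified index = 43

The answer is 43.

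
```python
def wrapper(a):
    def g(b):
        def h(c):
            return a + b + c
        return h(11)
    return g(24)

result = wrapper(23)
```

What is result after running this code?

Step 1: a = 23, b = 24, c = 11 across three nested scopes.
Step 2: h() accesses all three via LEGB rule.
Step 3: result = 23 + 24 + 11 = 58

The answer is 58.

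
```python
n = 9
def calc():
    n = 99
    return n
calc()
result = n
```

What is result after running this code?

Step 1: n = 9 globally.
Step 2: calc() creates a LOCAL n = 99 (no global keyword!).
Step 3: The global n is unchanged. result = 9

The answer is 9.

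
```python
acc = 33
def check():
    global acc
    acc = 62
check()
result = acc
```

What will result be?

Step 1: acc = 33 globally.
Step 2: check() declares global acc and sets it to 62.
Step 3: After check(), global acc = 62. result = 62

The answer is 62.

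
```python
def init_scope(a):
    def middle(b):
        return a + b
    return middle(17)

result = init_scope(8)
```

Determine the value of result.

Step 1: init_scope(8) passes a = 8.
Step 2: middle(17) has b = 17, reads a = 8 from enclosing.
Step 3: result = 8 + 17 = 25

The answer is 25.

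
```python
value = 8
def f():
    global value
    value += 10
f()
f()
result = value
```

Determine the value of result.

Step 1: value = 8.
Step 2: First f(): value = 8 + 10 = 18.
Step 3: Second f(): value = 18 + 10 = 28. result = 28

The answer is 28.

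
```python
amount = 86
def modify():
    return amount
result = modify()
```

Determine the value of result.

Step 1: amount = 86 is defined in the global scope.
Step 2: modify() looks up amount. No local amount exists, so Python checks the global scope via LEGB rule and finds amount = 86.
Step 3: result = 86

The answer is 86.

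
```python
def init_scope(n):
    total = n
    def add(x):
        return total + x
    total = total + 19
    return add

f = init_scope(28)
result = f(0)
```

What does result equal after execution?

Step 1: init_scope(28) sets total = 28, then total = 28 + 19 = 47.
Step 2: Closures capture by reference, so add sees total = 47.
Step 3: f(0) returns 47 + 0 = 47

The answer is 47.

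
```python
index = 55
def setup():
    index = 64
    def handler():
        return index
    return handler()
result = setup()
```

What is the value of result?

Step 1: index = 55 globally, but setup() defines index = 64 locally.
Step 2: handler() looks up index. Not in local scope, so checks enclosing scope (setup) and finds index = 64.
Step 3: result = 64

The answer is 64.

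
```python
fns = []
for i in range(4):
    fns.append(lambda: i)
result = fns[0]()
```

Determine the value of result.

Step 1: The loop creates 4 lambdas, all referencing the same variable i.
Step 2: After the loop, i = 3 (final value).
Step 3: fns[0]() looks up i at call time and finds 3. This is the late binding gotcha. result = 3

The answer is 3.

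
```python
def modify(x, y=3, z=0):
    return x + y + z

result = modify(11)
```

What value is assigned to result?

Step 1: modify(11) uses defaults y = 3, z = 0.
Step 2: Returns 11 + 3 + 0 = 14.
Step 3: result = 14

The answer is 14.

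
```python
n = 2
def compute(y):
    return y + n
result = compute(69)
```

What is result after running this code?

Step 1: n = 2 is defined globally.
Step 2: compute(69) uses parameter y = 69 and looks up n from global scope = 2.
Step 3: result = 69 + 2 = 71

The answer is 71.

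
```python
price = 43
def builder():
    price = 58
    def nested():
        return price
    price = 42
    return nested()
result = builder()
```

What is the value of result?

Step 1: builder() sets price = 58, then later price = 42.
Step 2: nested() is called after price is reassigned to 42. Closures capture variables by reference, not by value.
Step 3: result = 42

The answer is 42.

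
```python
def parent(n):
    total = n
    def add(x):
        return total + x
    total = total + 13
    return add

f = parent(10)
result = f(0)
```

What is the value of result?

Step 1: parent(10) sets total = 10, then total = 10 + 13 = 23.
Step 2: Closures capture by reference, so add sees total = 23.
Step 3: f(0) returns 23 + 0 = 23

The answer is 23.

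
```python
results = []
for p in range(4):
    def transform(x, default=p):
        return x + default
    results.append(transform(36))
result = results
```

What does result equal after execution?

Step 1: Default argument default=p is evaluated at function definition time.
Step 2: Each iteration creates transform with default = current p value.
Step 3: transform(36) returns 36 + default. results = [36, 37, 38, 39]

The answer is [36, 37, 38, 39].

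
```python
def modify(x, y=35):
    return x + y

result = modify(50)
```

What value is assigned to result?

Step 1: modify(50) uses default y = 35.
Step 2: Returns 50 + 35 = 85.
Step 3: result = 85

The answer is 85.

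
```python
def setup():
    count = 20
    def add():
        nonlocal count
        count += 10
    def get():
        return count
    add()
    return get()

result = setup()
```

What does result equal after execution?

Step 1: count = 20. add() modifies it via nonlocal, get() reads it.
Step 2: add() makes count = 20 + 10 = 30.
Step 3: get() returns 30. result = 30

The answer is 30.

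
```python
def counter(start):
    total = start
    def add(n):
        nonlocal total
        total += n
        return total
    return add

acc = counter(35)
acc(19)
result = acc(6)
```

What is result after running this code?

Step 1: counter(35) creates closure with total = 35.
Step 2: First acc(19): total = 35 + 19 = 54.
Step 3: Second acc(6): total = 54 + 6 = 60. result = 60

The answer is 60.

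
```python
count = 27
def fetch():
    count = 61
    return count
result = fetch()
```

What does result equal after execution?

Step 1: Global count = 27.
Step 2: fetch() creates local count = 61, shadowing the global.
Step 3: Returns local count = 61. result = 61

The answer is 61.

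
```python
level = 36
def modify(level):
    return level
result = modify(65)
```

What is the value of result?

Step 1: Global level = 36.
Step 2: modify(65) takes parameter level = 65, which shadows the global.
Step 3: result = 65

The answer is 65.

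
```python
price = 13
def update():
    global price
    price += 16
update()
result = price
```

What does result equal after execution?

Step 1: price = 13 globally.
Step 2: update() modifies global price: price += 16 = 29.
Step 3: result = 29

The answer is 29.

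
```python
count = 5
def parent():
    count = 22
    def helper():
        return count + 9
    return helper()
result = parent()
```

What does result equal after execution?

Step 1: parent() shadows global count with count = 22.
Step 2: helper() finds count = 22 in enclosing scope, computes 22 + 9 = 31.
Step 3: result = 31

The answer is 31.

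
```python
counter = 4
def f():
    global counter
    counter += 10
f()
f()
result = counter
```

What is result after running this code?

Step 1: counter = 4.
Step 2: First f(): counter = 4 + 10 = 14.
Step 3: Second f(): counter = 14 + 10 = 24. result = 24

The answer is 24.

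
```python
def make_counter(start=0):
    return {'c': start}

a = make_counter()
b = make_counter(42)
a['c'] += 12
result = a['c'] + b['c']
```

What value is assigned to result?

Step 1: make_counter() returns a new dict each call (immutable default 0).
Step 2: a = {'c': 0}, b = {'c': 42}.
Step 3: a['c'] += 12 = 12. result = 12 + 42 = 54

The answer is 54.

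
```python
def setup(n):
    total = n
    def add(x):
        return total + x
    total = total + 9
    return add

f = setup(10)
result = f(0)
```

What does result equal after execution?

Step 1: setup(10) sets total = 10, then total = 10 + 9 = 19.
Step 2: Closures capture by reference, so add sees total = 19.
Step 3: f(0) returns 19 + 0 = 19

The answer is 19.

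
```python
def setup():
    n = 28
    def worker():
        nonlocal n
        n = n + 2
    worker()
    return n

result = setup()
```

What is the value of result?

Step 1: setup() sets n = 28.
Step 2: worker() uses nonlocal to modify n in setup's scope: n = 28 + 2 = 30.
Step 3: setup() returns the modified n = 30

The answer is 30.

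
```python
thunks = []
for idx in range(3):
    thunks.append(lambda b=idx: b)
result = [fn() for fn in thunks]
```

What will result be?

Step 1: Default arg b=idx captures idx at each iteration.
Step 2: Each lambda has its own default: 0, 1, ..., 2.
Step 3: result = [0, 1, 2]

The answer is [0, 1, 2].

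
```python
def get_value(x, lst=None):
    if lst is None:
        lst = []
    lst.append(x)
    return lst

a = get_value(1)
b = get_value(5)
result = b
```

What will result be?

Step 1: None default with guard creates a NEW list each call.
Step 2: a = [1] (fresh list). b = [5] (another fresh list).
Step 3: result = [5] (this is the fix for mutable default)

The answer is [5].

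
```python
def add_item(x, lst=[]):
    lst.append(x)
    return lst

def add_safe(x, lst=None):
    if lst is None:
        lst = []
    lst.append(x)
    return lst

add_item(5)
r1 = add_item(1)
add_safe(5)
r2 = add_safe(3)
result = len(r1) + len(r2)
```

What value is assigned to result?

Step 1: add_item shares mutable default: after 2 calls, lst = [5, 1], len = 2.
Step 2: add_safe creates fresh list each time: r2 = [3], len = 1.
Step 3: result = 2 + 1 = 3

The answer is 3.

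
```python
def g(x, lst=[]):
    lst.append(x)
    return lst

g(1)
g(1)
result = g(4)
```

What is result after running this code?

Step 1: Mutable default argument gotcha! The list [] is created once.
Step 2: Each call appends to the SAME list: [1], [1, 1], [1, 1, 4].
Step 3: result = [1, 1, 4]

The answer is [1, 1, 4].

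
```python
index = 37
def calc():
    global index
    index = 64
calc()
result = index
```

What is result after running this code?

Step 1: index = 37 globally.
Step 2: calc() declares global index and sets it to 64.
Step 3: After calc(), global index = 64. result = 64

The answer is 64.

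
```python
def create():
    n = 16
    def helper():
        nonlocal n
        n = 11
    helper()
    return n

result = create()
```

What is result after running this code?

Step 1: create() sets n = 16.
Step 2: helper() uses nonlocal to reassign n = 11.
Step 3: result = 11

The answer is 11.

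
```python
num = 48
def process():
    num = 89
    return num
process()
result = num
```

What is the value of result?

Step 1: Global num = 48.
Step 2: process() creates local num = 89 (shadow, not modification).
Step 3: After process() returns, global num is unchanged. result = 48

The answer is 48.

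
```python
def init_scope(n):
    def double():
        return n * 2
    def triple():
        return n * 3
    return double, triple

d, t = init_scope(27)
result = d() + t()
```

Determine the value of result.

Step 1: Both closures capture the same n = 27.
Step 2: d() = 27 * 2 = 54, t() = 27 * 3 = 81.
Step 3: result = 54 + 81 = 135

The answer is 135.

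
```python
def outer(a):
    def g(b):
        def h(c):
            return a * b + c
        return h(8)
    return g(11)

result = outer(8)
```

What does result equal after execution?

Step 1: a = 8, b = 11, c = 8.
Step 2: h() computes a * b + c = 8 * 11 + 8 = 96.
Step 3: result = 96

The answer is 96.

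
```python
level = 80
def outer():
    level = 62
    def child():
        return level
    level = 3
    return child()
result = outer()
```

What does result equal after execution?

Step 1: outer() sets level = 62, then later level = 3.
Step 2: child() is called after level is reassigned to 3. Closures capture variables by reference, not by value.
Step 3: result = 3

The answer is 3.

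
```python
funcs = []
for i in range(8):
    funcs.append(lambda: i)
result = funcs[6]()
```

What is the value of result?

Step 1: The loop creates 8 lambdas, all referencing the same variable i.
Step 2: After the loop, i = 7 (final value).
Step 3: funcs[6]() looks up i at call time and finds 7. This is the late binding gotcha. result = 7

The answer is 7.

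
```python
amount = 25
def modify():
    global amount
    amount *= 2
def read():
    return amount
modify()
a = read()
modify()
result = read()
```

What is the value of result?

Step 1: amount = 25.
Step 2: First modify(): amount = 25 * 2 = 50.
Step 3: Second modify(): amount = 50 * 2 = 100.
Step 4: read() returns 100

The answer is 100.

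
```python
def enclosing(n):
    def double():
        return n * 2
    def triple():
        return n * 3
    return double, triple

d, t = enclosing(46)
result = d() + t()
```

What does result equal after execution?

Step 1: Both closures capture the same n = 46.
Step 2: d() = 46 * 2 = 92, t() = 46 * 3 = 138.
Step 3: result = 92 + 138 = 230

The answer is 230.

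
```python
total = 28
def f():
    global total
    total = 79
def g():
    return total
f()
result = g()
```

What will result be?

Step 1: total = 28.
Step 2: f() sets global total = 79.
Step 3: g() reads global total = 79. result = 79

The answer is 79.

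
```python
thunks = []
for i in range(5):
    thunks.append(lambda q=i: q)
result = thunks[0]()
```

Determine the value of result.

Step 1: Default argument q=i captures i's value at each iteration.
Step 2: thunks[0] captured q = 0 when i was 0.
Step 3: result = 0

The answer is 0.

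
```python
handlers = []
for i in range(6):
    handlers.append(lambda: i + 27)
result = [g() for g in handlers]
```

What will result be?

Step 1: All lambdas capture i by reference. After the loop, i = 5.
Step 2: Each call returns 5 + 27 = 32.
Step 3: result = [32, 32, 32, 32, 32, 32]

The answer is [32, 32, 32, 32, 32, 32].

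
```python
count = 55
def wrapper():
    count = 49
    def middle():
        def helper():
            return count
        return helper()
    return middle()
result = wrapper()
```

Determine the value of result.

Step 1: wrapper() defines count = 49. middle() and helper() have no local count.
Step 2: helper() checks local (none), enclosing middle() (none), enclosing wrapper() and finds count = 49.
Step 3: result = 49

The answer is 49.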